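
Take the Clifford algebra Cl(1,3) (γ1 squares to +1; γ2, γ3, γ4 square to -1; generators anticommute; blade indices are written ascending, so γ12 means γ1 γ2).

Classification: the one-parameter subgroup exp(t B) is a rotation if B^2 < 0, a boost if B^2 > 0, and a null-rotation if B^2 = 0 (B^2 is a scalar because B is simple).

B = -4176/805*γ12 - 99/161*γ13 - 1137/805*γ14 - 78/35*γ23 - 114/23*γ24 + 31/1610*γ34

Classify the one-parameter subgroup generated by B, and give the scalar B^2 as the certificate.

B^2 term by term: the squares give (-4176/805)^2*(γ12)^2 + (-99/161)^2*(γ13)^2 + (-1137/805)^2*(γ14)^2 + (-78/35)^2*(γ23)^2 + (-114/23)^2*(γ24)^2 + (31/1610)^2*(γ34)^2 = 17438976/648025*(+1) + 9801/25921*(+1) + 1292769/648025*(+1) + 6084/1225*(-1) + 12996/529*(-1) + 961/2592100*(-1) = -1/4 (each basis 2-blade squares to minus the product of its generators' squares); cross terms between blades sharing an index anticommute and cancel; the commuting (index-disjoint) pairs give grade-4 terms 2*c*c'*(blade product), which cancel blade by blade — γ1234: -129456/648025 - 22572/3703 + 177372/28175 = 0 — confirming B is simple. So B^2 = -1/4.
Answer: rotation, certificate B^2 = -1/4. The invariant at work: B^2 = -1/4 is unchanged by conjugation, hence its sign classifies the subgroup whatever basis B is written in.


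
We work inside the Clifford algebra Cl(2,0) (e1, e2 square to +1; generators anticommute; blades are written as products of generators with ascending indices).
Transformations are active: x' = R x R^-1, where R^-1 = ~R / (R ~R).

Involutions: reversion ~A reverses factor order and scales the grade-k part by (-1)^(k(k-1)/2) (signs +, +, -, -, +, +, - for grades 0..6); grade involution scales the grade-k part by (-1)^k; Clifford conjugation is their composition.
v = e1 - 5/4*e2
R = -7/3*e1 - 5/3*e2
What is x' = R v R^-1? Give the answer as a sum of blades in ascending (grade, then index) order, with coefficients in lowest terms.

~R = -7/3*e1 - 5/3*e2, and R ~R = 74/9, so R^-1 = ~R / (74/9).
R v = -1/4 + 55/12*e1 e2
Answer: -127/148*e1 + 50/37*e2


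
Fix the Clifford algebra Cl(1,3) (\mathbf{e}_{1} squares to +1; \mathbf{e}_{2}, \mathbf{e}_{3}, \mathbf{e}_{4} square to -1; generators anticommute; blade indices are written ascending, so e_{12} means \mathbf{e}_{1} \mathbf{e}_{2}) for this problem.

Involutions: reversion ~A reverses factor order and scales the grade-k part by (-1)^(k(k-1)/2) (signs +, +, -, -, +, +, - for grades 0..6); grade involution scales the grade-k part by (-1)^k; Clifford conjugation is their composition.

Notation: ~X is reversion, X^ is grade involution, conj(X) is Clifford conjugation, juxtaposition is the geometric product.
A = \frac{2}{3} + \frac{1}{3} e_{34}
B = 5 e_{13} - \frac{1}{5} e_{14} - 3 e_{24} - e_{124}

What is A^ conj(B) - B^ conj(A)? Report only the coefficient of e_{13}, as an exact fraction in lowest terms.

first term: -\frac{17}{5} e_{13} - \frac{23}{15} e_{14} - e_{23} + 2 e_{24} + \frac{1}{3} e_{123} - \frac{2}{3} e_{124}
second term: \frac{17}{5} e_{13} + \frac{23}{15} e_{14} + e_{23} - 2 e_{24} - \frac{1}{3} e_{123} + \frac{2}{3} e_{124}
Answer: -\frac{34}{5}


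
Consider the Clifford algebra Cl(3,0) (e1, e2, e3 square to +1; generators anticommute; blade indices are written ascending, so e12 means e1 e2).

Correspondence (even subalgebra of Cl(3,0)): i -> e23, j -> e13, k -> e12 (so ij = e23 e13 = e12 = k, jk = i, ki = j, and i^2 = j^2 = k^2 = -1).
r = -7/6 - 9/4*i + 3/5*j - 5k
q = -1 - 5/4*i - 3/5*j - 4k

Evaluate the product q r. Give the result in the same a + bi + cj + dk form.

In blades: q = -1 - 4*e12 - 3/5*e13 - 5/4*e23, r = -7/6 - 5*e12 + 3/5*e13 - 9/4*e23.
Distribute q over r term by term (generator squares from the signature, products reordered to ascending indices): (-1)*r = 7/6 + 5*e12 - 3/5*e13 + 9/4*e23; (-4*e12)*r = -20 + 14/3*e12 + 9*e13 + 12/5*e23; (-3/5*e13)*r = 9/25 - 27/20*e12 + 7/10*e13 + 3*e23; (-5/4*e23)*r = -45/16 - 3/4*e12 - 25/4*e13 + 35/24*e23.
Sum: -25543/1200 + 227/30*e12 + 57/20*e13 + 1093/120*e23; translating back through the correspondence:
Answer: -25543/1200 + 1093/120*i + 57/20*j + 227/30*k


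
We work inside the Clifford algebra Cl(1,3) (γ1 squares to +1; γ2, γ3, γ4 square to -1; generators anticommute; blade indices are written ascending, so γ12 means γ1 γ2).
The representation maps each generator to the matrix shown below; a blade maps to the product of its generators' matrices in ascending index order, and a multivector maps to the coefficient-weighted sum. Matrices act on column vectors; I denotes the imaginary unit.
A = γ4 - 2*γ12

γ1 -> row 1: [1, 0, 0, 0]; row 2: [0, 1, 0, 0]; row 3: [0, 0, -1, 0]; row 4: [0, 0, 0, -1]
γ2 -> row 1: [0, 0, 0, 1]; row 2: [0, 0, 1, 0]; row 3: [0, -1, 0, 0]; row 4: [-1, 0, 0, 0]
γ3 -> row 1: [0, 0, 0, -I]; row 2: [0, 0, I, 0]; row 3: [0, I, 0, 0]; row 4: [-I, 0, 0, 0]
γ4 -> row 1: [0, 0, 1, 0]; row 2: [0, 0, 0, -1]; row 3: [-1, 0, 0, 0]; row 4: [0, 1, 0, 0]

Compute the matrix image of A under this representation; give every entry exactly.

Bivector images (products of the table entries): rho(γ12) = rho(γ1)rho(γ2) = row 1: [0, 0, 0, 1]; row 2: [0, 0, 1, 0]; row 3: [0, 1, 0, 0]; row 4: [1, 0, 0, 0].
M = (1)*rho(γ4) + (-2)*rho(γ12), summed entrywise:
Answer: row 1: [0, 0, 1, -2]; row 2: [0, 0, -2, -1]; row 3: [-1, -2, 0, 0]; row 4: [-2, 1, 0, 0]


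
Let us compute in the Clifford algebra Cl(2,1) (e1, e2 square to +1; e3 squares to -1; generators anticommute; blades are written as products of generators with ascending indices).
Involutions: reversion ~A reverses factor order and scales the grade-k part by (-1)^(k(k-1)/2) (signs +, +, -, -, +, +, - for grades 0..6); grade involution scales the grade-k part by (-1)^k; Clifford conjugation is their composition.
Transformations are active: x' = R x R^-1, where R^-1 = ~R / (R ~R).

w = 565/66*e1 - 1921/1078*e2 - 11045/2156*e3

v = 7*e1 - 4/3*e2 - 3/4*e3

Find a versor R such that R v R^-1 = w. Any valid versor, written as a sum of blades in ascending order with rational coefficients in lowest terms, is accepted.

Take R = v + w = 1027/66*e1 - 10075/3234*e2 - 6331/1078*e3. Because q(v) = q(w) = 7231/144, conjugation by R sends v exactly to w.
Answer: 1027/66*e1 - 10075/3234*e2 - 6331/1078*e3


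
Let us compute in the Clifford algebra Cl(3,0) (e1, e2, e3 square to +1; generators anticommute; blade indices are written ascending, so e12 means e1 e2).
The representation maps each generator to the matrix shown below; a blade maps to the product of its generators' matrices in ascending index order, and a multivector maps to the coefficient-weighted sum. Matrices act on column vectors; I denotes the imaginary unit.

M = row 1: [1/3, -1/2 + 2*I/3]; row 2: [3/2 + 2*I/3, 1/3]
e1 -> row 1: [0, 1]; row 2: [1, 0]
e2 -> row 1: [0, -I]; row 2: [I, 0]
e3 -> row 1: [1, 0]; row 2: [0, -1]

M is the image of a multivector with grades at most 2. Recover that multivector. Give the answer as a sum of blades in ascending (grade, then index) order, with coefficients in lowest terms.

Method: 1, rho(e1), rho(e2), rho(e3) form a trace-orthogonal basis of the 2x2 complex matrices (tr(X Y) = 2 if X = Y, else 0), so M = m0*1 + m1*rho(e1) + m2*rho(e2) + m3*rho(e3) with m0 = tr(M)/2 = 1/3, m1 = tr(M rho(e1))/2 = 1/2 + 2*I/3, m2 = tr(M rho(e2))/2 = -I, m3 = tr(M rho(e3))/2 = 0.
Multiplying table entries, the bivector images are rho(e12) = I*rho(e3), rho(e13) = -I*rho(e2), rho(e23) = I*rho(e1); with real blade coefficients the real parts of m0..m3 are the coefficients of 1, e1, e2, e3 and the imaginary parts give the bivectors (e23: Im m1, e13: -Im m2, e12: Im m3).
Answer: 1/3 + 1/2*e1 + e13 + 2/3*e23


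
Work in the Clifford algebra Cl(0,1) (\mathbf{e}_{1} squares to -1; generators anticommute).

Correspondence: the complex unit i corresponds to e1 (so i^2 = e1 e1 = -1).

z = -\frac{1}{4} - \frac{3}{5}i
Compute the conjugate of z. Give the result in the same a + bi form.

In blades: z = -\frac{1}{4} - \frac{3}{5} e_{1}.
Conjugation here is Clifford conjugation: the scalar is fixed and the grade-1 and grade-2 blades all flip sign, giving -\frac{1}{4} + \frac{3}{5} e_{1}; translating back:
Answer: -\frac{1}{4} + \frac{3}{5}i


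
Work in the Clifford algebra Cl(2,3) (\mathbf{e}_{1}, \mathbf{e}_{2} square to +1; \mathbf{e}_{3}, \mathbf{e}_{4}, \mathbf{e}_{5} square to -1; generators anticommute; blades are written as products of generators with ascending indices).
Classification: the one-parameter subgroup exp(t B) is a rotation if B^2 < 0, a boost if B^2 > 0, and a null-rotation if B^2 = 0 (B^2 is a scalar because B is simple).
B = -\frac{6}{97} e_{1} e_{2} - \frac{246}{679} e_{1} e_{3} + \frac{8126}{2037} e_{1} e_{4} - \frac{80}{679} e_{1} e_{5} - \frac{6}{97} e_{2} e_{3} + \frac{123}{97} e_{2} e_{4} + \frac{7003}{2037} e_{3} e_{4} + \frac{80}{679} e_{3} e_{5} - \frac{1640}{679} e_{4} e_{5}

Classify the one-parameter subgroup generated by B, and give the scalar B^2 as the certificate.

B^2 term by term: the squares give (-\frac{6}{97})^2*(e_{1} e_{2})^2 + (-\frac{246}{679})^2*(e_{1} e_{3})^2 + (\frac{8126}{2037})^2*(e_{1} e_{4})^2 + (-\frac{80}{679})^2*(e_{1} e_{5})^2 + (-\frac{6}{97})^2*(e_{2} e_{3})^2 + (\frac{123}{97})^2*(e_{2} e_{4})^2 + (\frac{7003}{2037})^2*(e_{3} e_{4})^2 + (\frac{80}{679})^2*(e_{3} e_{5})^2 + (-\frac{1640}{679})^2*(e_{4} e_{5})^2 = \frac{36}{9409}*(-1) + \frac{60516}{461041}*(+1) + \frac{66031876}{4149369}*(+1) + \frac{6400}{461041}*(+1) + \frac{36}{9409}*(+1) + \frac{15129}{9409}*(+1) + \frac{49042009}{4149369}*(-1) + \frac{6400}{461041}*(-1) + \frac{2689600}{461041}*(-1) = 0 (each basis 2-blade squares to minus the product of its generators' squares); cross terms between blades sharing an index anticommute and cancel; the commuting (index-disjoint) pairs give grade-4 terms 2*c*c'*(blade product), which cancel blade by blade — e_{1} e_{2} e_{3} e_{4}: -\frac{28012}{65863} + \frac{60516}{65863} - \frac{32504}{65863} = 0; e_{1} e_{2} e_{3} e_{5}: -\frac{960}{65863} + \frac{960}{65863} = 0; e_{1} e_{2} e_{4} e_{5}: \frac{19680}{65863} - \frac{19680}{65863} = 0; e_{1} e_{3} e_{4} e_{5}: \frac{806880}{461041} - \frac{1300160}{1383123} - \frac{1120480}{1383123} = 0; e_{2} e_{3} e_{4} e_{5}: \frac{19680}{65863} - \frac{19680}{65863} = 0 — confirming B is simple. So B^2 = 0.
Answer: null-rotation, certificate B^2 = 0. Because 0 is invariant under every versor sandwich, the classification follows from its sign alone.


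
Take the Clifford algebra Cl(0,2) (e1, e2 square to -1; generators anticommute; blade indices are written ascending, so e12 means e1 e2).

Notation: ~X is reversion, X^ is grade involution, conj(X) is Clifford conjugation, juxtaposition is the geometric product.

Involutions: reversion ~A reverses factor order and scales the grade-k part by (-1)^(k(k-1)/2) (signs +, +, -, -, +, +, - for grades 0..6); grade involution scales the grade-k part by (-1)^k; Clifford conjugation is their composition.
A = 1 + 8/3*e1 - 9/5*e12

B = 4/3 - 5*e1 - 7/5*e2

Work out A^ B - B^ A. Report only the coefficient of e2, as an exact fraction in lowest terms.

first term: -12 - 2492/225*e1 + 38/5*e2 + 4/3*e12
second term: -12 + 1358/225*e1 + 52/5*e2 - 92/15*e12
Answer: -14/5


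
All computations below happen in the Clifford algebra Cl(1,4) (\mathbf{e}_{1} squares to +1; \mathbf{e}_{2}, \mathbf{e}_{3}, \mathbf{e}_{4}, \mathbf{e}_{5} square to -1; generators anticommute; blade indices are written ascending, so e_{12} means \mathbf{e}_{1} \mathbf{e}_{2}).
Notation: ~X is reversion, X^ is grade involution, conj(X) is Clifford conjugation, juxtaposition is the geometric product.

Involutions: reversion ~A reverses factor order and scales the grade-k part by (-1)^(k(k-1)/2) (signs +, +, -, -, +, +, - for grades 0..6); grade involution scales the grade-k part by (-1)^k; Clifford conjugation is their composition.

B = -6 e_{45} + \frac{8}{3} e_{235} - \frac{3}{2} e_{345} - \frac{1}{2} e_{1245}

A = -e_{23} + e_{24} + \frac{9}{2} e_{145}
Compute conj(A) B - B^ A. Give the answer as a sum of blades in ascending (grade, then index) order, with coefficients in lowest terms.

first term: 27 e_{1} + \frac{9}{4} e_{2} - \frac{8}{3} e_{5} + \frac{27}{4} e_{13} - \frac{1}{2} e_{15} - 6 e_{25} + \frac{3}{2} e_{235} + \frac{3}{2} e_{245} + \frac{8}{3} e_{345} - 12 e_{1234} - \frac{1}{2} e_{1345} - 6 e_{2345}
second term: 27 e_{1} - \frac{9}{4} e_{2} - \frac{8}{3} e_{5} + \frac{27}{4} e_{13} + \frac{1}{2} e_{15} - 6 e_{25} - \frac{3}{2} e_{235} - \frac{3}{2} e_{245} - \frac{8}{3} e_{345} + 12 e_{1234} - \frac{1}{2} e_{1345} + 6 e_{2345}
Answer: \frac{9}{2} e_{2} - e_{15} + 3 e_{235} + 3 e_{245} + \frac{16}{3} e_{345} - 24 e_{1234} - 12 e_{2345}


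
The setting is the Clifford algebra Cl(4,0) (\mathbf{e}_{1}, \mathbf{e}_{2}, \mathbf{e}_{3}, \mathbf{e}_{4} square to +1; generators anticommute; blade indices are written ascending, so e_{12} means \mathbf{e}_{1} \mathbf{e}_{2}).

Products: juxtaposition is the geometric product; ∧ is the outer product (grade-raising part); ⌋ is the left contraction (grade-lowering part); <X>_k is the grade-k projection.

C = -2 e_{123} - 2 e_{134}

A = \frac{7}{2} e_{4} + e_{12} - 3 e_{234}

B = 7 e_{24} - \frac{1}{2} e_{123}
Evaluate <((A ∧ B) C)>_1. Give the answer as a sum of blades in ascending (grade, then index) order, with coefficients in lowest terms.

step 1: \frac{7}{4} e_{1234}
step 2: -\frac{7}{2} e_{2} - \frac{7}{2} e_{4}
step 3: -\frac{7}{2} e_{2} - \frac{7}{2} e_{4}
Answer: -\frac{7}{2} e_{2} - \frac{7}{2} e_{4}


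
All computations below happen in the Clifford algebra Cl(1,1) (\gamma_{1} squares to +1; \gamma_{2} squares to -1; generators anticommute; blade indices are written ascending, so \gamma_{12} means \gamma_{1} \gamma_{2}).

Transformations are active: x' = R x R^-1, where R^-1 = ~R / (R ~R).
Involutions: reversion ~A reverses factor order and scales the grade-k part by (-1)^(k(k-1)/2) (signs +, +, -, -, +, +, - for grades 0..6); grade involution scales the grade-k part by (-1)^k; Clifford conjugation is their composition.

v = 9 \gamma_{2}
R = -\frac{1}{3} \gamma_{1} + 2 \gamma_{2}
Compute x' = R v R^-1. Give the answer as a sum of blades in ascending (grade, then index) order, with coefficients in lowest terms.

~R = -\frac{1}{3} \gamma_{1} + 2 \gamma_{2}, and R ~R = -\frac{35}{9}, so R^-1 = ~R / (-\frac{35}{9}).
R v = -18 - 3 \gamma_{12}
Answer: -\frac{108}{35} \gamma_{1} + \frac{333}{35} \gamma_{2}


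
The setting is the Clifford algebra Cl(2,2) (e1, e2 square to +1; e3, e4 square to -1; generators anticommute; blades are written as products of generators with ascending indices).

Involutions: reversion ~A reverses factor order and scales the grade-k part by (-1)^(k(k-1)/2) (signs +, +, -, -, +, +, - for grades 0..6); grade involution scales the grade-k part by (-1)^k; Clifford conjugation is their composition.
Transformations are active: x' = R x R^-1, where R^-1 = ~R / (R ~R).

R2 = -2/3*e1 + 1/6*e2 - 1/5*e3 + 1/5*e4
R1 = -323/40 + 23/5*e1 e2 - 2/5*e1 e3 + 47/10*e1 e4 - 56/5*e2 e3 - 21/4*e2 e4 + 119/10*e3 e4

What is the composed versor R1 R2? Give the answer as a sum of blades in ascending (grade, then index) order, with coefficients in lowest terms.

Distribute over the terms of R2 (each basis-blade product reordered to ascending indices, repeated generators contracted through their squares):
R1 (-2/3*e1) = 323/60*e1 + 46/15*e2 - 4/15*e3 + 47/15*e4 + 112/15*e1 e2 e3 + 7/2*e1 e2 e4 - 119/15*e1 e3 e4
R1 (1/6*e2) = 23/30*e1 - 323/240*e2 + 28/15*e3 + 7/8*e4 + 1/15*e1 e2 e3 - 47/60*e1 e2 e4 + 119/60*e2 e3 e4
R1 (-1/5*e3) = -2/25*e1 - 56/25*e2 + 323/200*e3 - 119/50*e4 - 23/25*e1 e2 e3 + 47/50*e1 e3 e4 - 21/20*e2 e3 e4
R1 (1/5*e4) = -47/50*e1 + 21/20*e2 - 119/50*e3 - 323/200*e4 + 23/25*e1 e2 e4 - 2/25*e1 e3 e4 - 56/25*e2 e3 e4
Summing the partial products and collecting blades:
Answer: 513/100*e1 + 637/1200*e2 + 167/200*e3 + 1/75*e4 + 496/75*e1 e2 e3 + 1091/300*e1 e2 e4 - 1061/150*e1 e3 e4 - 98/75*e2 e3 e4


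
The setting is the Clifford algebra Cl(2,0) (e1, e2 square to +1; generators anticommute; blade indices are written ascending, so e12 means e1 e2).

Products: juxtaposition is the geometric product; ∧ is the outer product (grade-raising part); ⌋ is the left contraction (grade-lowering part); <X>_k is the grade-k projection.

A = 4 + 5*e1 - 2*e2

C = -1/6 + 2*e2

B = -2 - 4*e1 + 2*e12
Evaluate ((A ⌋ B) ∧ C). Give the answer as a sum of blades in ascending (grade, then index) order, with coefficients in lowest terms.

step 1: -28 - 12*e1 + 10*e2 + 8*e12
step 2: 14/3 + 2*e1 - 173/3*e2 - 76/3*e12
Answer: 14/3 + 2*e1 - 173/3*e2 - 76/3*e12


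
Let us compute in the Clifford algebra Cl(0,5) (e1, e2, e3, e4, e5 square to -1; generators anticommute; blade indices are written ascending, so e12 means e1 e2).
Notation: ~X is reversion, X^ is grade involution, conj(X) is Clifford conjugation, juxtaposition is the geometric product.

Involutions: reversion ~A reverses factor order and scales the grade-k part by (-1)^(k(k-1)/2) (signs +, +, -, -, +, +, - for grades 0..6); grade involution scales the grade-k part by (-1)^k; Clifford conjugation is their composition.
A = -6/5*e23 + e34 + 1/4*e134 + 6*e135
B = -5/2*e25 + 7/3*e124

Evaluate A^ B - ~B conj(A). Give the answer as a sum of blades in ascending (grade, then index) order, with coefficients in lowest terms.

first term: -7/12*e23 + 3*e35 - 52/3*e123 - 14/5*e134 - 33/2*e2345 + 5/8*e12345
second term: 7/12*e23 - 3*e35 + 52/3*e123 + 14/5*e134 - 33/2*e2345 + 5/8*e12345
Answer: -7/6*e23 + 6*e35 - 104/3*e123 - 28/5*e134


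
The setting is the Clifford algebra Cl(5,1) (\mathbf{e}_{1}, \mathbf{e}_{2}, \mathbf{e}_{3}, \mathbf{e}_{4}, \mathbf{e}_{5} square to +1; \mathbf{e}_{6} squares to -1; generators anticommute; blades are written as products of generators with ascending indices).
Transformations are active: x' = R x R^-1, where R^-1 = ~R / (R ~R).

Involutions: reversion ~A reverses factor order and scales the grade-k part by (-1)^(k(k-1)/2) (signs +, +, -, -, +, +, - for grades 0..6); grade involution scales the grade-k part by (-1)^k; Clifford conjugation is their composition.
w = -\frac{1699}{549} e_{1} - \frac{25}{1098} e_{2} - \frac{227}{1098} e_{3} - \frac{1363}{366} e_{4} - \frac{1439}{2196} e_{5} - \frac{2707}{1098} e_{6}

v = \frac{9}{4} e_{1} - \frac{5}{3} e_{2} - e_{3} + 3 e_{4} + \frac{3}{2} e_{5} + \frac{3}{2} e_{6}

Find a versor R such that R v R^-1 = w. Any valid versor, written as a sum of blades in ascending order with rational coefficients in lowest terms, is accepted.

Take R = v + w = -\frac{1855}{2196} e_{1} - \frac{1855}{1098} e_{2} - \frac{1325}{1098} e_{3} - \frac{265}{366} e_{4} + \frac{1855}{2196} e_{5} - \frac{530}{549} e_{6}. Because q(v) = q(w) = \frac{2569}{144}, conjugation by R sends v exactly to w.
Answer: -\frac{1855}{2196} e_{1} - \frac{1855}{1098} e_{2} - \frac{1325}{1098} e_{3} - \frac{265}{366} e_{4} + \frac{1855}{2196} e_{5} - \frac{530}{549} e_{6}


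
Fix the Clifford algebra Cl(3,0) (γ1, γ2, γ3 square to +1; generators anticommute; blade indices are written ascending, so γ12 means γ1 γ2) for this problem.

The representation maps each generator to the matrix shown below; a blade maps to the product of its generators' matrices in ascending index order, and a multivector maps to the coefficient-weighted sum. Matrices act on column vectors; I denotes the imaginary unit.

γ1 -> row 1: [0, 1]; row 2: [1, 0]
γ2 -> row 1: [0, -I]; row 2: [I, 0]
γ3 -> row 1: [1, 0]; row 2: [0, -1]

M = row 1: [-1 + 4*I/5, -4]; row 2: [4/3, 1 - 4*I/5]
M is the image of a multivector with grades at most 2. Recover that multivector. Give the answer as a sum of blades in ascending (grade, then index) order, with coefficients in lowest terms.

Method: 1, rho(γ1), rho(γ2), rho(γ3) form a trace-orthogonal basis of the 2x2 complex matrices (tr(X Y) = 2 if X = Y, else 0), so M = m0*1 + m1*rho(γ1) + m2*rho(γ2) + m3*rho(γ3) with m0 = tr(M)/2 = 0, m1 = tr(M rho(γ1))/2 = -4/3, m2 = tr(M rho(γ2))/2 = -8*I/3, m3 = tr(M rho(γ3))/2 = -1 + 4*I/5.
Multiplying table entries, the bivector images are rho(γ12) = I*rho(γ3), rho(γ13) = -I*rho(γ2), rho(γ23) = I*rho(γ1); with real blade coefficients the real parts of m0..m3 are the coefficients of 1, γ1, γ2, γ3 and the imaginary parts give the bivectors (γ23: Im m1, γ13: -Im m2, γ12: Im m3).
Answer: -4/3*γ1 - γ3 + 4/5*γ12 + 8/3*γ13


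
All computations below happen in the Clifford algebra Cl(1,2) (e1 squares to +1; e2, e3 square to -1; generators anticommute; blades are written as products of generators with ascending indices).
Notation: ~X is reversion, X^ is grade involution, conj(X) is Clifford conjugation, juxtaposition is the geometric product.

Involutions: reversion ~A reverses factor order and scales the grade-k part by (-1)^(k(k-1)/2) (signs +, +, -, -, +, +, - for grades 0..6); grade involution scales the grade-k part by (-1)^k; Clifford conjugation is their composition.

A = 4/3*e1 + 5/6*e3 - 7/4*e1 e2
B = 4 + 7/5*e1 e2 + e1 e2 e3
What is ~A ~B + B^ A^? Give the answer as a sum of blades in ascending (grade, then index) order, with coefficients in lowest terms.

first term: -49/20 + 16/3*e1 - 28/15*e2 + 19/12*e3 + 47/6*e1 e2 - 4/3*e2 e3 - 7/6*e1 e2 e3
second term: -49/20 - 16/3*e1 + 28/15*e2 - 19/12*e3 - 47/6*e1 e2 + 4/3*e2 e3 - 7/6*e1 e2 e3
Answer: -49/10 - 7/3*e1 e2 e3


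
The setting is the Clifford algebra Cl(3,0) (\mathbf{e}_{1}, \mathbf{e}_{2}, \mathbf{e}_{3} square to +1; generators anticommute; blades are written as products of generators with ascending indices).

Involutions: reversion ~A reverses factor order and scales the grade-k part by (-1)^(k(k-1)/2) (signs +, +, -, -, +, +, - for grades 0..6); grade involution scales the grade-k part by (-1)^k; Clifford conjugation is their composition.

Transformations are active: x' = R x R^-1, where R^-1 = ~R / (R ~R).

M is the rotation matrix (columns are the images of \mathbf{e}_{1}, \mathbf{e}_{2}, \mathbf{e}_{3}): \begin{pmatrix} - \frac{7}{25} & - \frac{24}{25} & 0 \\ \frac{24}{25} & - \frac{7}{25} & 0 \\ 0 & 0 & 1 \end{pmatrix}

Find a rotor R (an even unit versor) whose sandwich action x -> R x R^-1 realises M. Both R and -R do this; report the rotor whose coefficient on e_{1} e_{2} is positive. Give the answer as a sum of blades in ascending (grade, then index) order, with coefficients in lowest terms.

Method: write R = a + b12*e_{1} e_{2} + b13*e_{1} e_{3} + b23*e_{2} e_{3} with a^2 + b12^2 + b13^2 + b23^2 = 1 (so R^-1 = ~R). Expanding the columns R e_j ~R gives tr M = 4a^2 - 1 and, from the antisymmetric part, M21 - M12 = -4a*b12, M13 - M31 = 4a*b13, M32 - M23 = -4a*b23.
Here tr M = \frac{11}{25}, so a^2 = (1 + tr M)/4 = \frac{9}{25} and a = ±\frac{3}{5}. Taking a = \frac{3}{5}: M21 - M12 = \frac{48}{25}, M13 - M31 = 0, M32 - M23 = 0, giving b12 = -\frac{4}{5}, b13 = 0, b23 = 0, i.e. R = \frac{3}{5} - \frac{4}{5} e_{1} e_{2}.
Its e_{1} e_{2} coefficient is negative, so report the other preimage -R.
Answer: -\frac{3}{5} + \frac{4}{5} e_{1} e_{2}. Uniqueness: Spin(3) -> SO(3) maps R and -R to the same rotation of trace \frac{11}{25}; fixing the sign of the e_{1} e_{2} coefficient removes the ambiguity.


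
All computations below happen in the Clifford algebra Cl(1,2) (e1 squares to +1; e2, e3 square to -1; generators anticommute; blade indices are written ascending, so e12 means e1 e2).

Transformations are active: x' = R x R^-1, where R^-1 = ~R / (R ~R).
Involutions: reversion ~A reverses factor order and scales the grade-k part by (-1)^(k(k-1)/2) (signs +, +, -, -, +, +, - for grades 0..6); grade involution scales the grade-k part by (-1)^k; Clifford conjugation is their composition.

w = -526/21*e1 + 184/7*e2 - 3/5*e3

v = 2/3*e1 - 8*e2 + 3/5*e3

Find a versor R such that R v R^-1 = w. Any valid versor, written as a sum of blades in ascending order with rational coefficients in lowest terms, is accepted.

Key observation: q(v) = q(w) = -14381/225 (sandwiches preserve the norm), so R = v + w = -512/21*e1 + 128/7*e2 works whenever it is invertible — the component of v along it is kept and (v - w)/2 reverses, sending v to w.
Answer: -512/21*e1 + 128/7*e2


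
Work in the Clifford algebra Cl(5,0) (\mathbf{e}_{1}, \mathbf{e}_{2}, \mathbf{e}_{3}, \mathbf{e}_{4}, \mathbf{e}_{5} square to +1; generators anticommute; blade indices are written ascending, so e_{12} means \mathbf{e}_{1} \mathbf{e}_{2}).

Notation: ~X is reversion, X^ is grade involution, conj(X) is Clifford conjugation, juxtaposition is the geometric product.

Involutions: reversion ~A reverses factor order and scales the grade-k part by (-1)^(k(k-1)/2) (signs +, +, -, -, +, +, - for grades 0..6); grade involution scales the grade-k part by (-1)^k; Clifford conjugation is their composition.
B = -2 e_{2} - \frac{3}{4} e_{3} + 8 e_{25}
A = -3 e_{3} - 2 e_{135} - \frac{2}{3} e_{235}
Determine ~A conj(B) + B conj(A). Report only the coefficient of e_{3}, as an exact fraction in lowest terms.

first term: -\frac{9}{4} - \frac{16}{3} e_{3} - \frac{3}{2} e_{15} + 6 e_{23} - \frac{1}{2} e_{25} + \frac{4}{3} e_{35} - 16 e_{123} - 24 e_{235} + 4 e_{1235}
second term: -\frac{9}{4} - \frac{16}{3} e_{3} - \frac{3}{2} e_{15} - 6 e_{23} - \frac{1}{2} e_{25} + \frac{4}{3} e_{35} + 16 e_{123} - 24 e_{235} - 4 e_{1235}
Answer: -\frac{32}{3}


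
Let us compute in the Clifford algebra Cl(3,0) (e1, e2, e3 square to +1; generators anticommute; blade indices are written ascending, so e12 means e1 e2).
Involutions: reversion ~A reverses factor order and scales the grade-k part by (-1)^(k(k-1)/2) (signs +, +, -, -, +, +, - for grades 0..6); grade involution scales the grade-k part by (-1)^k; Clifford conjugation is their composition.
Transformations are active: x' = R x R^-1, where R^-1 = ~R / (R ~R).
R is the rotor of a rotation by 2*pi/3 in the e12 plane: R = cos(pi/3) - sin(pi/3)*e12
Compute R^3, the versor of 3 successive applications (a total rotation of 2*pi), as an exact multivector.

Because a rotor carries half the rotation angle, composing 3 copies of this e12-plane rotor multiplies the phase: 3*(pi/3) = pi, hence R^3 = cos(pi) - sin(pi)*e12.
cos(pi) = -1 and sin(pi) = 0, so R^3 = -1. The total rotation 2*pi is 1 full turn, so every vector returns to itself, yet the rotor is -1, on the OTHER sheet of the double cover (an odd number of 2*pi turns).
Answer: -1


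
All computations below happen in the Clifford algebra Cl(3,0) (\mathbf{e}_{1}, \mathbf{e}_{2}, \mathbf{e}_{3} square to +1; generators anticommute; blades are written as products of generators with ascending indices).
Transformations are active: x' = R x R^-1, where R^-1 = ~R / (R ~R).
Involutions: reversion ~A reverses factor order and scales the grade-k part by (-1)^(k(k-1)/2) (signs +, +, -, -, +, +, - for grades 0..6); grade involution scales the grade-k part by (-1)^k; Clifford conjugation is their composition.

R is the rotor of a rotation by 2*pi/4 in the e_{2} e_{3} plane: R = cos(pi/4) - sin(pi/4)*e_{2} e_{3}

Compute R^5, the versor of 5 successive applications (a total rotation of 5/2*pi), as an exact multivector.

Because a rotor carries half the rotation angle, composing 5 copies of this e_{2} e_{3}-plane rotor multiplies the phase: 5*(pi/4) = \frac{5 \pi}{4}, hence R^5 = cos(\frac{5 \pi}{4}) - sin(\frac{5 \pi}{4})*e_{2} e_{3}.
cos(\frac{5 \pi}{4}) = - \frac{\sqrt{2}}{2} and sin(\frac{5 \pi}{4}) = - \frac{\sqrt{2}}{2}, so R^5 = - \frac{\sqrt{2}}{2} + \frac{\sqrt{2}}{2} e_{2} e_{3}. The net rotation is 1/2*pi (after discarding 1 full turn, each of which contributes a factor -1 to the rotor); the rotor keeps the half-angle phase exactly.
Answer: - \frac{\sqrt{2}}{2} + \frac{\sqrt{2}}{2} e_{2} e_{3}


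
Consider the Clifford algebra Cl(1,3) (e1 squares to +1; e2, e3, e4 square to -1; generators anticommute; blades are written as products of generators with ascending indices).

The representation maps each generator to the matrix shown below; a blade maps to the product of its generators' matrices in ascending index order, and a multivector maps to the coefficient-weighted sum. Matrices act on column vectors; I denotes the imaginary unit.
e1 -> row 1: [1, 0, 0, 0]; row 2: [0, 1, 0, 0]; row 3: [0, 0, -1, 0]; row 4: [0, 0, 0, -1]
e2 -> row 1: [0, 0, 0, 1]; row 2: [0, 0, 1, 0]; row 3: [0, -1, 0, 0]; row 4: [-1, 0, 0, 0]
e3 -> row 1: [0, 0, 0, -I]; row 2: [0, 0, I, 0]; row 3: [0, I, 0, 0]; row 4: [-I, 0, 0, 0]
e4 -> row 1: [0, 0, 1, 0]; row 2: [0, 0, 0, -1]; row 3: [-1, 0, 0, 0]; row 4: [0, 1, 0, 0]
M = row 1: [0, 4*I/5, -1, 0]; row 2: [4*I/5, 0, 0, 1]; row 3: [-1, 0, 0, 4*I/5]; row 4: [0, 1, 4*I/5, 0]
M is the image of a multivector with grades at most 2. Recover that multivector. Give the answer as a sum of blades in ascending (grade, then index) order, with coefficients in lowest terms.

Method: the blade images are trace-orthogonal — tr(rho(e_A) rho(e_B)^-1) = 4 if A = B and 0 otherwise — and rho(e_A)^-1 = (e_A)^2 * rho(e_A) with (e_A)^2 = +1 or -1, so the coefficient of e_A in the preimage is (e_A)^2 * tr(M rho(e_A))/4.
Nonzero projections over blades of grade <= 2: e1 e4: (e1 e4)^2 = +1, tr(M rho(e1 e4)) = -4, coefficient -1; e3 e4: (e3 e4)^2 = -1, tr(M rho(e3 e4)) = 16/5, coefficient -4/5. Every other blade of grade <= 2 projects to 0.
Answer: -e1 e4 - 4/5*e3 e4


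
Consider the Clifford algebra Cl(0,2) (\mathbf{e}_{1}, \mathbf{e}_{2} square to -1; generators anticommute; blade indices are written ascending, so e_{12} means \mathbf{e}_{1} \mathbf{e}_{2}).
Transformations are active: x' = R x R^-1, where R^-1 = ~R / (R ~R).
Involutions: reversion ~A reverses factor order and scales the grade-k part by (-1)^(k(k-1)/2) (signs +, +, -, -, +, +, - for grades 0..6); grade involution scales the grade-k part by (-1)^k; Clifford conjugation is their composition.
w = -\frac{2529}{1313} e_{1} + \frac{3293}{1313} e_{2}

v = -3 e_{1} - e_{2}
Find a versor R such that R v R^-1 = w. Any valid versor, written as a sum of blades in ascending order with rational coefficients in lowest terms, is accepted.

Reasoning: v^2 = w^2 = -10 since conjugation preserves the quadratic form; R = v + w = -\frac{6468}{1313} e_{1} + \frac{1980}{1313} e_{2} is then valid when invertible, keeping its own part and reversing (v - w)/2.
Answer: -\frac{6468}{1313} e_{1} + \frac{1980}{1313} e_{2}


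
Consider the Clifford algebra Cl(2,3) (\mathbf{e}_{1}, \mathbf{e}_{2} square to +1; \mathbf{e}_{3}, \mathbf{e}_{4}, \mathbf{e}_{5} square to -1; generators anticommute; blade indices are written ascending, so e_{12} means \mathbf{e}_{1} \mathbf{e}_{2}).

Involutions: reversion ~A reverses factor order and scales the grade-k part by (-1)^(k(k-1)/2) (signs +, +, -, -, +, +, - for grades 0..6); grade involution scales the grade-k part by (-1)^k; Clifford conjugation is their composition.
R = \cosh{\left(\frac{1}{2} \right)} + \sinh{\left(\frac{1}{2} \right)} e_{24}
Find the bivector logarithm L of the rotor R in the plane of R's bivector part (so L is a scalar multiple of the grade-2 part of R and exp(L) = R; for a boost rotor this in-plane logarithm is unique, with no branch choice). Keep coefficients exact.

The scalar part of R is \cosh{\left(\frac{1}{2} \right)}, which determines |rapidity| via cosh; the sign lives in the bivector part, and pairing them (bivector part over sinh of the rapidity = the plane) gives the unique in-plane L = rapidity * plane.
Concretely: cosh(rapidity) = \cosh{\left(\frac{1}{2} \right)} gives rapidity = ±\frac{1}{2}, and since rapidity/sinh(rapidity) is even the sign is immaterial: L = (rapidity/sinh(rapidity)) * <R>_2 = (\frac{1}{2 \sinh{\left(\frac{1}{2} \right)}}) * <R>_2.
Answer: \frac{1}{2} e_{24}


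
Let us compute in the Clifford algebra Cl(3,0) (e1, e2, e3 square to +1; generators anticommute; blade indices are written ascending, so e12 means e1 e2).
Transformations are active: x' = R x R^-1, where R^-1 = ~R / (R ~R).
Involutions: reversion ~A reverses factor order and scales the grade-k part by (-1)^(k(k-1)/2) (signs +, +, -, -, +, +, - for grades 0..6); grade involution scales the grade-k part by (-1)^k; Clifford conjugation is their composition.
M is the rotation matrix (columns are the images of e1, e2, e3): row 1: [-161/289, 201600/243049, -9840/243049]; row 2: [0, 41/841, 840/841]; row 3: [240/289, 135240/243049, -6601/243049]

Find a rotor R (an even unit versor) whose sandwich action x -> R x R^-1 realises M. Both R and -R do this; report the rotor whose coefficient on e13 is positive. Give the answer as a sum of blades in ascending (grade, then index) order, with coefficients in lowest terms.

Method: write R = a + b12*e12 + b13*e13 + b23*e23 with a^2 + b12^2 + b13^2 + b23^2 = 1 (so R^-1 = ~R). Expanding the columns R e_j ~R gives tr M = 4a^2 - 1 and, from the antisymmetric part, M21 - M12 = -4a*b12, M13 - M31 = 4a*b13, M32 - M23 = -4a*b23.
Here tr M = -130153/243049, so a^2 = (1 + tr M)/4 = 28224/243049 and a = ±168/493. Taking a = 168/493: M21 - M12 = -201600/243049, M13 - M31 = -211680/243049, M32 - M23 = -107520/243049, giving b12 = 300/493, b13 = -315/493, b23 = 160/493, i.e. R = 168/493 + 300/493*e12 - 315/493*e13 + 160/493*e23.
Its e13 coefficient is negative, so report the other preimage -R.
Answer: -168/493 - 300/493*e12 + 315/493*e13 - 160/493*e23. Why the constraint matters: R and -R act identically through the sandwich — M has trace -130153/243049 either way — so only the sign condition on e13 picks one of the two preimages.


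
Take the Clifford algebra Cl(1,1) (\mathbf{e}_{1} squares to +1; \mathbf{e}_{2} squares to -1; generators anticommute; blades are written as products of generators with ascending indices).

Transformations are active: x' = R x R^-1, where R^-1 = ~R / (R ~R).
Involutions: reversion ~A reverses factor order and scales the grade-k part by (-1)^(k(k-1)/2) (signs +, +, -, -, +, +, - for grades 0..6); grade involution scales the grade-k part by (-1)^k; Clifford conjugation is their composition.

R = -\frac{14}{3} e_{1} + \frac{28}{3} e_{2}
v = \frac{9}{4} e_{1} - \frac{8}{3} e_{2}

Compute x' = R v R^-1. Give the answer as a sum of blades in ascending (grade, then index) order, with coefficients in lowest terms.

~R = -\frac{14}{3} e_{1} + \frac{28}{3} e_{2}, and R ~R = -\frac{196}{3}, so R^-1 = ~R / (-\frac{196}{3}).
R v = \frac{259}{18} - \frac{77}{9} e_{1} e_{2}
Answer: -\frac{7}{36} e_{1} - \frac{13}{9} e_{2}


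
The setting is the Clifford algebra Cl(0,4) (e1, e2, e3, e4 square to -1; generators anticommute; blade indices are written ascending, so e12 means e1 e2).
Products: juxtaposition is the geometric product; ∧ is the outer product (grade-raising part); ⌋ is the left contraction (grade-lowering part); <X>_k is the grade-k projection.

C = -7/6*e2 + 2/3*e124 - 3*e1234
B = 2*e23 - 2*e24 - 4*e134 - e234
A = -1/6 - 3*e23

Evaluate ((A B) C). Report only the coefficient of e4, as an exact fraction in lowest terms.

step 1: 6 - 3*e4 - 1/3*e23 + 1/3*e24 + 6*e34 - 12*e124 + 2/3*e134 + 1/6*e234
step 2: -8 + 5/18*e1 - 9*e2 - 641/18*e3 - 7/18*e4 + 20*e12 - 10/9*e13 + 13*e14 + 4/9*e23 - 7/2*e24 + 7/36*e34 + 5*e123 + 4*e124 - 2/9*e134 - 7*e234 - 169/9*e1234
Answer: -7/18


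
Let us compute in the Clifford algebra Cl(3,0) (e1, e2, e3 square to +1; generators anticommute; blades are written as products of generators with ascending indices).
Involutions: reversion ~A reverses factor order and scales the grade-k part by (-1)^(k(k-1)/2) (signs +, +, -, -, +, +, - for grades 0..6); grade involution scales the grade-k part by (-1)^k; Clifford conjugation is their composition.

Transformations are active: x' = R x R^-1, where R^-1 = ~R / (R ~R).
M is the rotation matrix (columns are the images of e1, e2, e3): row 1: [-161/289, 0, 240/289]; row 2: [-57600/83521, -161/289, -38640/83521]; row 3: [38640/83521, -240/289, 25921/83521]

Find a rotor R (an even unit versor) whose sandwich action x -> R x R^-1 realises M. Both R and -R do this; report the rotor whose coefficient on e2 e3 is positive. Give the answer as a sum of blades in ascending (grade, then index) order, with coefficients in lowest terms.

Method: write R = a + b12*e1 e2 + b13*e1 e3 + b23*e2 e3 with a^2 + b12^2 + b13^2 + b23^2 = 1 (so R^-1 = ~R). Expanding the columns R e_j ~R gives tr M = 4a^2 - 1 and, from the antisymmetric part, M21 - M12 = -4a*b12, M13 - M31 = 4a*b13, M32 - M23 = -4a*b23.
Here tr M = -67137/83521, so a^2 = (1 + tr M)/4 = 4096/83521 and a = ±64/289. Taking a = 64/289: M21 - M12 = -57600/83521, M13 - M31 = 30720/83521, M32 - M23 = -30720/83521, giving b12 = 225/289, b13 = 120/289, b23 = 120/289, i.e. R = 64/289 + 225/289*e1 e2 + 120/289*e1 e3 + 120/289*e2 e3.
Its e2 e3 coefficient is already positive.
Answer: 64/289 + 225/289*e1 e2 + 120/289*e1 e3 + 120/289*e2 e3. Uniqueness: Spin(3) -> SO(3) maps R and -R to the same rotation of trace -67137/83521; fixing the sign of the e2 e3 coefficient removes the ambiguity.


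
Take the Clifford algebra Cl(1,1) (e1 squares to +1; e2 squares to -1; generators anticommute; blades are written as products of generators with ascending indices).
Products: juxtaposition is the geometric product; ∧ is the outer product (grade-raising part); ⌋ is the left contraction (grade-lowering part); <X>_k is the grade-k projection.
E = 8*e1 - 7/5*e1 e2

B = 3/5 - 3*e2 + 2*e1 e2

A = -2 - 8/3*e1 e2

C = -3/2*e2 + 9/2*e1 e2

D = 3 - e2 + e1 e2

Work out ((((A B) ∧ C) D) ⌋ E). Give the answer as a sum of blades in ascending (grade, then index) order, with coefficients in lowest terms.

step 1: -98/15 - 8*e1 + 6*e2 - 28/5*e1 e2
step 2: 49/5*e2 - 87/5*e1 e2
step 3: -38/5 - 38/5*e1 + 147/5*e2 - 261/5*e1 e2
step 4: 307/25 - 2549/25*e1 + 266/25*e2 + 266/25*e1 e2
Answer: 307/25 - 2549/25*e1 + 266/25*e2 + 266/25*e1 e2


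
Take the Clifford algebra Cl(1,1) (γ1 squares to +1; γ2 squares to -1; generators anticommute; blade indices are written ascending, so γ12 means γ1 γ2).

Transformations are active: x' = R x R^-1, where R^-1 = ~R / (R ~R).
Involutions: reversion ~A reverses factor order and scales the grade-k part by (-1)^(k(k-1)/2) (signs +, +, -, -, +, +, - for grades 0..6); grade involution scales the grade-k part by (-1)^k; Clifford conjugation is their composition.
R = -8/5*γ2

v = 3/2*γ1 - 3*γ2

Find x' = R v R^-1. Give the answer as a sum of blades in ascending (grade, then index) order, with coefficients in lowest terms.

~R = -8/5*γ2, and R ~R = -64/25, so R^-1 = ~R / (-64/25).
R v = -24/5 + 12/5*γ12
Answer: -3/2*γ1 - 3*γ2


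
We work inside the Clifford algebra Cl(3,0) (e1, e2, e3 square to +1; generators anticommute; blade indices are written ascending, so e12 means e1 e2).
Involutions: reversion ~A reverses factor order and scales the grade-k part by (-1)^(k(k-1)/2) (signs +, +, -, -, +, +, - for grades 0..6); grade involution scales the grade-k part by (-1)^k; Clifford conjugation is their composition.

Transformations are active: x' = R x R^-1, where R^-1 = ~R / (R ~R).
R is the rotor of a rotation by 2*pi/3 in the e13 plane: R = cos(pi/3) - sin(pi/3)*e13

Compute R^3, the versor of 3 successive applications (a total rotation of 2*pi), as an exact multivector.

Rotor phase runs at HALF the rotation angle; powers of one rotor simply add phase, so after 3 steps in e13 the phase is 3*pi/3 = pi and R^3 = cos(pi) - sin(pi)*e13.
cos(pi) = -1 and sin(pi) = 0, so R^3 = -1. The total rotation 2*pi is 1 full turn, so every vector returns to itself, yet the rotor is -1, on the OTHER sheet of the double cover (an odd number of 2*pi turns).
Answer: -1


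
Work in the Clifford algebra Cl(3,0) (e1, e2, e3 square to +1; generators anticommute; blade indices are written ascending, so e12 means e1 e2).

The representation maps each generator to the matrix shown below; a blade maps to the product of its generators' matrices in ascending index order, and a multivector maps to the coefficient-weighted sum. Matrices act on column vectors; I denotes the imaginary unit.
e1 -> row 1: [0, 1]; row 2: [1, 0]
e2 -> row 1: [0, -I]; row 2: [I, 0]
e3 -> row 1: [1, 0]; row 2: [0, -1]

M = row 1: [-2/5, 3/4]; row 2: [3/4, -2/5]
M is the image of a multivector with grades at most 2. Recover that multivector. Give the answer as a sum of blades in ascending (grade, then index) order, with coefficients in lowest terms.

Method: 1, rho(e1), rho(e2), rho(e3) form a trace-orthogonal basis of the 2x2 complex matrices (tr(X Y) = 2 if X = Y, else 0), so M = m0*1 + m1*rho(e1) + m2*rho(e2) + m3*rho(e3) with m0 = tr(M)/2 = -2/5, m1 = tr(M rho(e1))/2 = 3/4, m2 = tr(M rho(e2))/2 = 0, m3 = tr(M rho(e3))/2 = 0.
Multiplying table entries, the bivector images are rho(e12) = I*rho(e3), rho(e13) = -I*rho(e2), rho(e23) = I*rho(e1); with real blade coefficients the real parts of m0..m3 are the coefficients of 1, e1, e2, e3 and the imaginary parts give the bivectors (e23: Im m1, e13: -Im m2, e12: Im m3).
Answer: -2/5 + 3/4*e1
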